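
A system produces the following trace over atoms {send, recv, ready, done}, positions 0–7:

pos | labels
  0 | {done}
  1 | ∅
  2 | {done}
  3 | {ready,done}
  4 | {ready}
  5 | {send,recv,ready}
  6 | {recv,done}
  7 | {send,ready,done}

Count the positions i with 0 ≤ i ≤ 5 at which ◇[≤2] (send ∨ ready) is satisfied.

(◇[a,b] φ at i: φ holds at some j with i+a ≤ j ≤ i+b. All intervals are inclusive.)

Evaluate at each i in [0,5]:
  i=0: ✗ (none in [0,2])
  i=1: ✓ (witness j=3)
  i=2: ✓ (witness j=3)
  i=3: ✓ (witness j=3)
  i=4: ✓ (witness j=4)
  i=5: ✓ (witness j=5)
Positions where it holds: {1, 2, 3, 4, 5} → 5.

5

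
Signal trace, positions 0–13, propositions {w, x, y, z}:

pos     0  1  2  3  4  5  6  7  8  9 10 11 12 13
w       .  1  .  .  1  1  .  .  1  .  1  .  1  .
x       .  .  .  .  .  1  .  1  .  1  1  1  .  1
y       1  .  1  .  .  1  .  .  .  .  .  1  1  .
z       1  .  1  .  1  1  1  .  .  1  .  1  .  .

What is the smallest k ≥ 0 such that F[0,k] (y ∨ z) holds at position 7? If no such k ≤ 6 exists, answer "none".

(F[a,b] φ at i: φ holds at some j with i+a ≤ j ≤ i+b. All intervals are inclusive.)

Scan j = 7,8,… for (y ∨ z):
  j=7: fails
  j=8: fails
  j=9: holds
First hit at j=9, so smallest k = 9-7 = 2.

2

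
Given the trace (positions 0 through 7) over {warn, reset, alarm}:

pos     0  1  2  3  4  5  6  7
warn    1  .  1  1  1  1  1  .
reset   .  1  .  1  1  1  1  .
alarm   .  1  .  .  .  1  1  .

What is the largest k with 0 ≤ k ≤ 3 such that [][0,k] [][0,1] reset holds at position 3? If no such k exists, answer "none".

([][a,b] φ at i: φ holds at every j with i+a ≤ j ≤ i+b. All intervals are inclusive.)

2

[][0,1] reset must hold from j=3 onward; find where it first fails.
  j=3: holds
  j=4: holds
  j=5: holds
  j=6: fails
Holds on [3,5], so largest k = 2.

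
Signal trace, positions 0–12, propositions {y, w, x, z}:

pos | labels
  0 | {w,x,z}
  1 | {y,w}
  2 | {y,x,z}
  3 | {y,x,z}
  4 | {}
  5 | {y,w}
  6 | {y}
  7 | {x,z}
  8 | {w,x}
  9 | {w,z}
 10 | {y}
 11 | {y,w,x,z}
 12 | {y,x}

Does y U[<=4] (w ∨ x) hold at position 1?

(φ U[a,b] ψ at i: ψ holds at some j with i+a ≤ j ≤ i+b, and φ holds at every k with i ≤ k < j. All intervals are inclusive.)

Need some j in [1,5] with (w ∨ x), and y at every k in [1,j-1].
  j=1: (w ∨ x) holds; no prefix to check → satisfied.

True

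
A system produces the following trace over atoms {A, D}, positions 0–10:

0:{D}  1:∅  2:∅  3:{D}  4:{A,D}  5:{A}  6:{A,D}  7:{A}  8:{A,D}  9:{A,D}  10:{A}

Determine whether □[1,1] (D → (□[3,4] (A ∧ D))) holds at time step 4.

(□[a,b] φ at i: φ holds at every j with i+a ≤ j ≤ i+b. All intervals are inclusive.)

Yes

Check (D → (□[3,4] (A ∧ D))) at every j in [5,5]:
  j=5: antecedent false → ✓
All positions satisfy it → formula holds.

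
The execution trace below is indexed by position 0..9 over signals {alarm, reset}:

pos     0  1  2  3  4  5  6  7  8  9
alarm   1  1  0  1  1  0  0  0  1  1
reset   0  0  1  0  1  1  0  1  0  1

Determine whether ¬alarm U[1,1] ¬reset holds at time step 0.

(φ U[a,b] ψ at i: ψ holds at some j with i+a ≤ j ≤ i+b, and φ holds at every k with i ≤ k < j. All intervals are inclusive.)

Does not hold

Need some j in [1,1] with ¬reset, and ¬alarm at every k in [0,j-1].
  j=1: ¬reset holds, but ¬alarm fails at k=0 → not this j.
No j in the window works → until fails.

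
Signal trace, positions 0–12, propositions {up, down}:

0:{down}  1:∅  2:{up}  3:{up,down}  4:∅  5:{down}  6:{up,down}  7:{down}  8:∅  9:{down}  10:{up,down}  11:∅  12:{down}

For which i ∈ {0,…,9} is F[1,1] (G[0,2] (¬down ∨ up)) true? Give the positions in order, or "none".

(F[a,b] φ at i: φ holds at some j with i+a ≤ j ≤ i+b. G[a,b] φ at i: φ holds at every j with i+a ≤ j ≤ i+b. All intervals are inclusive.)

0, 1

Evaluate at each i in [0,9]:
  i=0: ✓ (witness j=1)
  i=1: ✓ (witness j=2)
  i=2: ✗ (none in [3,3])
  i=3: ✗ (none in [4,4])
  i=4: ✗ (none in [5,5])
  i=5: ✗ (none in [6,6])
  i=6: ✗ (none in [7,7])
  i=7: ✗ (none in [8,8])
  i=8: ✗ (none in [9,9])
  i=9: ✗ (none in [10,10])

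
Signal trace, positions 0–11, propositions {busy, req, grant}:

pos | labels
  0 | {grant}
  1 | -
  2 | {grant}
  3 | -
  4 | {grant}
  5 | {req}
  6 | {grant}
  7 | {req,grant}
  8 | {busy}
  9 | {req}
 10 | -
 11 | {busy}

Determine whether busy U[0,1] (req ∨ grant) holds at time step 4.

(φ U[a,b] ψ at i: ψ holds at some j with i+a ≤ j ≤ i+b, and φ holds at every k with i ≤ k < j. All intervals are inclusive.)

Need some j in [4,5] with (req ∨ grant), and busy at every k in [4,j-1].
  j=4: (req ∨ grant) holds; no prefix to check → satisfied.

True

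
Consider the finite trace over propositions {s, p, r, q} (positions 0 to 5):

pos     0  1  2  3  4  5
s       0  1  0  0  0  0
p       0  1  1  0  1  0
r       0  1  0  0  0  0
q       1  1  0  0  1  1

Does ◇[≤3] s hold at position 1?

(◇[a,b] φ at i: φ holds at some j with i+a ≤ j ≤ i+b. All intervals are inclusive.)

Yes

Check s at each j in [1,4]:
  j=1: true
  j=2: false
  j=3: false
  j=4: false
Found at j=1 → formula holds.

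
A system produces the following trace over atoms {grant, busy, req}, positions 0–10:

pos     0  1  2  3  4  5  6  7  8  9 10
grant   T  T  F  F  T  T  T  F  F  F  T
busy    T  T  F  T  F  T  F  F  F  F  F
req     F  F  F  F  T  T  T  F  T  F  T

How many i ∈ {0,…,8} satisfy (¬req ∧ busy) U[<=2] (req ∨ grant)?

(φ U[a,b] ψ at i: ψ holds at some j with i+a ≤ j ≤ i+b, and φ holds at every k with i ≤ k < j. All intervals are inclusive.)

Evaluate at each i in [0,8]:
  i=0: ✓ (rhs at j=0)
  i=1: ✓ (rhs at j=1)
  i=2: ✗ (lhs fails at k=2 before rhs at j=4)
  i=3: ✓ (rhs at j=4; lhs holds on [3,3])
  i=4: ✓ (rhs at j=4)
  i=5: ✓ (rhs at j=5)
  i=6: ✓ (rhs at j=6)
  i=7: ✗ (lhs fails at k=7 before rhs at j=8)
  i=8: ✓ (rhs at j=8)
Positions where it holds: {0, 1, 3, 4, 5, 6, 8} → 7.

7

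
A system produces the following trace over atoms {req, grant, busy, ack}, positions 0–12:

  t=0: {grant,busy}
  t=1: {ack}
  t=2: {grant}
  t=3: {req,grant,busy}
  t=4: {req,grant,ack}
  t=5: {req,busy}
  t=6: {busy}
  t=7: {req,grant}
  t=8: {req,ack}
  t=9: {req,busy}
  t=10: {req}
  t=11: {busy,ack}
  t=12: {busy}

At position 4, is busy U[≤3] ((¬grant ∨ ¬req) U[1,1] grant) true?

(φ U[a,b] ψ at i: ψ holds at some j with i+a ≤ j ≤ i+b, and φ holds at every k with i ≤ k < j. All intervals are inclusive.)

Need some j in [4,7] with ((¬grant ∨ ¬req) U[1,1] grant), and busy at every k in [4,j-1].
  j=4: ((¬grant ∨ ¬req) U[1,1] grant) — fails.
  j=5: ((¬grant ∨ ¬req) U[1,1] grant) — fails.
  j=6: ((¬grant ∨ ¬req) U[1,1] grant) holds, but busy fails at k=4 → not this j.
  j=7: ((¬grant ∨ ¬req) U[1,1] grant) — fails.
No j in the window works → until fails.

False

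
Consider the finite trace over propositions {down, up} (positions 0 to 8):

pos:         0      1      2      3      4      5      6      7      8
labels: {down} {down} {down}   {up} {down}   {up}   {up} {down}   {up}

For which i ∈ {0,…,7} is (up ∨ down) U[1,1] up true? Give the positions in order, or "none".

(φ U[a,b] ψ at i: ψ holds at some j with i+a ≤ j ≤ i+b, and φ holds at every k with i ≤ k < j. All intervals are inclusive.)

2, 4, 5, 7

Evaluate at each i in [0,7]:
  i=0: ✗ (no rhs in [1,1])
  i=1: ✗ (no rhs in [2,2])
  i=2: ✓ (rhs at j=3; lhs holds on [2,2])
  i=3: ✗ (no rhs in [4,4])
  i=4: ✓ (rhs at j=5; lhs holds on [4,4])
  i=5: ✓ (rhs at j=6; lhs holds on [5,5])
  i=6: ✗ (no rhs in [7,7])
  i=7: ✓ (rhs at j=8; lhs holds on [7,7])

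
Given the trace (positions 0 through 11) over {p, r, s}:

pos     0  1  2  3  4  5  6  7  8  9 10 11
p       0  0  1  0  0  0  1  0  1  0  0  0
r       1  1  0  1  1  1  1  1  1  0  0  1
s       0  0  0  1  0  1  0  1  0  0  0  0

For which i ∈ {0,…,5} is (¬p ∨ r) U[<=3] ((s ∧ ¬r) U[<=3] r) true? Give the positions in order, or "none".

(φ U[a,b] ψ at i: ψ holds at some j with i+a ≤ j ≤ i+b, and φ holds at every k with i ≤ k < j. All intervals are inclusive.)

Evaluate at each i in [0,5]:
  i=0: ✓ (rhs at j=0)
  i=1: ✓ (rhs at j=1)
  i=2: ✗ (lhs fails at k=2 before rhs at j=3)
  i=3: ✓ (rhs at j=3)
  i=4: ✓ (rhs at j=4)
  i=5: ✓ (rhs at j=5)

0, 1, 3, 4, 5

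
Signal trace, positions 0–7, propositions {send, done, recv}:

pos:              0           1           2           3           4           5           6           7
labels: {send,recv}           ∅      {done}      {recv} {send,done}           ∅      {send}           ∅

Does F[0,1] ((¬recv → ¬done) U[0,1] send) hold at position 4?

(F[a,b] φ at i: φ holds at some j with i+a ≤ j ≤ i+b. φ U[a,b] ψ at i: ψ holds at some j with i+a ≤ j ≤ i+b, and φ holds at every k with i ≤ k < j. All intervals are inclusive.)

Check ((¬recv → ¬done) U[0,1] send) at each j in [4,5]:
  j=4: holds
  j=5: holds
Found at j=4 → formula holds.

Holds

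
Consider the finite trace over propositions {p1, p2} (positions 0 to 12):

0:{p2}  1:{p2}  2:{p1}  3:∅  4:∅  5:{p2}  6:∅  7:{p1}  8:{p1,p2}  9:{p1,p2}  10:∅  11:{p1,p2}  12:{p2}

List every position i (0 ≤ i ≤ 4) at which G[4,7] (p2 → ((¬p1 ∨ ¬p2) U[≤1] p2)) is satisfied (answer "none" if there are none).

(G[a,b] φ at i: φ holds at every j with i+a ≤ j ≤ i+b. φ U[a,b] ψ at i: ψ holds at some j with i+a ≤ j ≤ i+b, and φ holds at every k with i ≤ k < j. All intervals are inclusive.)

0, 1, 2, 3, 4

Evaluate at each i in [0,4]:
  i=0: ✓ (all of [4,7])
  i=1: ✓ (all of [5,8])
  i=2: ✓ (all of [6,9])
  i=3: ✓ (all of [7,10])
  i=4: ✓ (all of [8,11])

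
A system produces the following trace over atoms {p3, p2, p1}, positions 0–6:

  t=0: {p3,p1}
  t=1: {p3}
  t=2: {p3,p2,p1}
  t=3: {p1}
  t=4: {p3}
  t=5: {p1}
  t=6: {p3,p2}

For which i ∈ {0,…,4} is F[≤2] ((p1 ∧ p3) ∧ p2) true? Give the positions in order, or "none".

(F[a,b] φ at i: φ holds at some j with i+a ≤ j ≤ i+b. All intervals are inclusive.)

Evaluate at each i in [0,4]:
  i=0: ✓ (witness j=2)
  i=1: ✓ (witness j=2)
  i=2: ✓ (witness j=2)
  i=3: ✗ (none in [3,5])
  i=4: ✗ (none in [4,6])

0, 1, 2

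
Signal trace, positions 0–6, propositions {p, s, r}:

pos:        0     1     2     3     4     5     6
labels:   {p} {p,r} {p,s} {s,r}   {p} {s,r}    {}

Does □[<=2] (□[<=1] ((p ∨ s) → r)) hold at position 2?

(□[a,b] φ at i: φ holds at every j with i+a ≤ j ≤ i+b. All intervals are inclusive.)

No

Check □[<=1] ((p ∨ s) → r) at every j in [2,4]:
  j=2: fails at 2
  j=3: fails at 4
  j=4: fails at 4
Fails at j=2 → formula fails.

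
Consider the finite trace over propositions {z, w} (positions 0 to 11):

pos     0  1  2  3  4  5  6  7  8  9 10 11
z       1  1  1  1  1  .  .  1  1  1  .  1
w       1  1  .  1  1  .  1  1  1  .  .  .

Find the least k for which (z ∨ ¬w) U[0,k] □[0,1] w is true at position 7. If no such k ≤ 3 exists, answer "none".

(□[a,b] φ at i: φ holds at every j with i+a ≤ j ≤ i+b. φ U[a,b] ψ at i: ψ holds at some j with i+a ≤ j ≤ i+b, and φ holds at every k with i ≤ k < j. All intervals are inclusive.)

0

Need earliest j ≥ 7 with □[0,1] w, and (z ∨ ¬w) at every k in [7,j-1].
  j=7: rhs holds (empty prefix). k = 0.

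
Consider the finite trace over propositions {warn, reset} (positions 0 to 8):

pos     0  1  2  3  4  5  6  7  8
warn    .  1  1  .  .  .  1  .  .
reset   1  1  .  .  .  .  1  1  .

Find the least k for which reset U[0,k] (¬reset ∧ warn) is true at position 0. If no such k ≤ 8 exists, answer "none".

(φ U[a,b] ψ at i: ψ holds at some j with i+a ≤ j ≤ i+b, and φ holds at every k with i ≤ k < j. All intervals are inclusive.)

Need earliest j ≥ 0 with (¬reset ∧ warn), and reset at every k in [0,j-1].
  j=0: rhs fails.
  j=1: rhs fails.
  j=2: rhs holds; lhs holds on [0,1]. k = 2.

2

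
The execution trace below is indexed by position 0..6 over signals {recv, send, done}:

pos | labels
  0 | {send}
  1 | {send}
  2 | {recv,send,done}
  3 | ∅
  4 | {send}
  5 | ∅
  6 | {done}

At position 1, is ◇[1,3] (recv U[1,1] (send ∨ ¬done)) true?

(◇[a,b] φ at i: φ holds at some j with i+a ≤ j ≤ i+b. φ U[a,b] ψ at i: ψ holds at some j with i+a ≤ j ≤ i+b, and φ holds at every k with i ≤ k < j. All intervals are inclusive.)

True

Check (recv U[1,1] (send ∨ ¬done)) at each j in [2,4]:
  j=2: holds
  j=3: fails
  j=4: fails
Found at j=2 → formula holds.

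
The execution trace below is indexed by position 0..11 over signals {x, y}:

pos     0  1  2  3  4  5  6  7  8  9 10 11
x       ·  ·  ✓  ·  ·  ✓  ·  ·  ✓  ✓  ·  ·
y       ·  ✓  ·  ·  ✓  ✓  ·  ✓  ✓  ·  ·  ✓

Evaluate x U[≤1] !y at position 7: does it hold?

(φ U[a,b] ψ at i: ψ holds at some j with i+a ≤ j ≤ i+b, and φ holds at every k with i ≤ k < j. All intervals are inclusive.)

False

Need some j in [7,8] with !y, and x at every k in [7,j-1].
  j=7: !y false.
  j=8: !y false.
No j in the window works → until fails.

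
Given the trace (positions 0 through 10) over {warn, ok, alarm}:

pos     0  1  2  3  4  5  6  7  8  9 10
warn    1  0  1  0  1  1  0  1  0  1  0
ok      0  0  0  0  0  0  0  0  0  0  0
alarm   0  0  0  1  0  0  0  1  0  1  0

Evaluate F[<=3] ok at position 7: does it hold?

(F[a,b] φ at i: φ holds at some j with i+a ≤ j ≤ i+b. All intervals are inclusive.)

Check ok at each j in [7,10]:
  j=7: false
  j=8: false
  j=9: false
  j=10: false
No position in the window satisfies it → formula fails.

No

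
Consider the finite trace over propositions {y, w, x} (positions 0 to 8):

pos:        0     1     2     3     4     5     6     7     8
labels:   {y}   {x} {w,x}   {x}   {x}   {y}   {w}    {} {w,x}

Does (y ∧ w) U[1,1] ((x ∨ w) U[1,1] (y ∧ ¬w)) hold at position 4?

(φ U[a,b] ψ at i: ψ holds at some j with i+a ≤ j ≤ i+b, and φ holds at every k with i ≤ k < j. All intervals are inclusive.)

No

Need some j in [5,5] with ((x ∨ w) U[1,1] (y ∧ ¬w)), and (y ∧ w) at every k in [4,j-1].
  j=5: ((x ∨ w) U[1,1] (y ∧ ¬w)) — fails.
No j in the window works → until fails.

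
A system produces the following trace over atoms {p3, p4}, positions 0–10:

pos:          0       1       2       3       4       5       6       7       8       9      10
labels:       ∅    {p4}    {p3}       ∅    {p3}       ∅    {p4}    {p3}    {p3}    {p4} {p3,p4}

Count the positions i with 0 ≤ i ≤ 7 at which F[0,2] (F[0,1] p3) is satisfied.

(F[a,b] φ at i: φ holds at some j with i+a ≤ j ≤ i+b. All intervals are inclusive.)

8

Evaluate at each i in [0,7]:
  i=0: ✓ (witness j=1)
  i=1: ✓ (witness j=1)
  i=2: ✓ (witness j=2)
  i=3: ✓ (witness j=3)
  i=4: ✓ (witness j=4)
  i=5: ✓ (witness j=6)
  i=6: ✓ (witness j=6)
  i=7: ✓ (witness j=7)
Positions where it holds: {0, 1, 2, 3, 4, 5, 6, 7} → 8.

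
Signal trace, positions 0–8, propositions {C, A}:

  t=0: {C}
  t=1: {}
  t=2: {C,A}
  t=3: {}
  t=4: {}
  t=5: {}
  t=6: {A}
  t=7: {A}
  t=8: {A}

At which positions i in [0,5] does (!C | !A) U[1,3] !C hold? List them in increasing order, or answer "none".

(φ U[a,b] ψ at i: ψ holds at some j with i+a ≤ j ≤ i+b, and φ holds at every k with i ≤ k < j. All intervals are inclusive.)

0, 3, 4, 5

Evaluate at each i in [0,5]:
  i=0: ✓ (rhs at j=1; lhs holds on [0,0])
  i=1: ✗ (lhs fails at k=2 before rhs at j=3)
  i=2: ✗ (lhs fails at k=2 before rhs at j=3)
  i=3: ✓ (rhs at j=4; lhs holds on [3,3])
  i=4: ✓ (rhs at j=5; lhs holds on [4,4])
  i=5: ✓ (rhs at j=6; lhs holds on [5,5])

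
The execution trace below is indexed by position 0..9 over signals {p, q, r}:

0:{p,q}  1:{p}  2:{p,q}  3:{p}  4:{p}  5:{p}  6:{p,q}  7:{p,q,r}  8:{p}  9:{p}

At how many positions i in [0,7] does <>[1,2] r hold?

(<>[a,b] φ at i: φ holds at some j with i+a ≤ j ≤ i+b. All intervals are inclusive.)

Evaluate at each i in [0,7]:
  i=0: ✗ (none in [1,2])
  i=1: ✗ (none in [2,3])
  i=2: ✗ (none in [3,4])
  i=3: ✗ (none in [4,5])
  i=4: ✗ (none in [5,6])
  i=5: ✓ (witness j=7)
  i=6: ✓ (witness j=7)
  i=7: ✗ (none in [8,9])
Positions where it holds: {5, 6} → 2.

2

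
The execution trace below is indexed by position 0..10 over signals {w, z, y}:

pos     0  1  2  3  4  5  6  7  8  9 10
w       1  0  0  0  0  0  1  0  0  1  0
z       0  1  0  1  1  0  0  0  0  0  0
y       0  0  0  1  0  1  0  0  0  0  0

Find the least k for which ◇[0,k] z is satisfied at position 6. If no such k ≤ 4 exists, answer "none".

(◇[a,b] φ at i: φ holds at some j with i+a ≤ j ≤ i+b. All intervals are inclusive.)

none

Scan j = 6,7,… for z:
  j=6: fails
  j=7: fails
  j=8: fails
  j=9: fails
  j=10: fails
No j in [6,10] satisfies it → none.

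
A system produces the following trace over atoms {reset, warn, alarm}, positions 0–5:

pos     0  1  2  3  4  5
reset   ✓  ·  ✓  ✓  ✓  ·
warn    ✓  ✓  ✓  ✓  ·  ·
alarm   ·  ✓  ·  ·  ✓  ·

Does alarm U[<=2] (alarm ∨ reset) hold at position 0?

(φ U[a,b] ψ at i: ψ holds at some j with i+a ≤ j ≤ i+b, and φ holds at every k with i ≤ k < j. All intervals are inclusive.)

Need some j in [0,2] with (alarm ∨ reset), and alarm at every k in [0,j-1].
  j=0: (alarm ∨ reset) holds; no prefix to check → satisfied.

True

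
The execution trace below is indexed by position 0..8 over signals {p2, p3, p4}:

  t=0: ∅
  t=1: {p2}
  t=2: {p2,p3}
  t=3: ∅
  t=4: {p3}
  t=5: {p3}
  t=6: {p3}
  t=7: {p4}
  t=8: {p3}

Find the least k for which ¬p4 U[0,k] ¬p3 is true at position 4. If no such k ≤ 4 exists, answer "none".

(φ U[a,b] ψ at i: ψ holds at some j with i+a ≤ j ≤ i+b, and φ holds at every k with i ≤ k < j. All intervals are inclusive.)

3

Need earliest j ≥ 4 with ¬p3, and ¬p4 at every k in [4,j-1].
  j=4: rhs fails.
  j=5: rhs fails.
  j=6: rhs fails.
  j=7: rhs holds; lhs holds on [4,6]. k = 3.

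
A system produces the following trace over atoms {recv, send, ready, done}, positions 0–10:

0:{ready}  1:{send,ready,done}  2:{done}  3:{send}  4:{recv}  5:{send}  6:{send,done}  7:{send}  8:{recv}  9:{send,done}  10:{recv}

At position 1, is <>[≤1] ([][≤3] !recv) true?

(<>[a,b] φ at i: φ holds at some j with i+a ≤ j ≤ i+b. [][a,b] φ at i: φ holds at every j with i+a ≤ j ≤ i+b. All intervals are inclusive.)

Check [][≤3] !recv at each j in [1,2]:
  j=1: fails at 4
  j=2: fails at 4
No position in the window satisfies it → formula fails.

Does not hold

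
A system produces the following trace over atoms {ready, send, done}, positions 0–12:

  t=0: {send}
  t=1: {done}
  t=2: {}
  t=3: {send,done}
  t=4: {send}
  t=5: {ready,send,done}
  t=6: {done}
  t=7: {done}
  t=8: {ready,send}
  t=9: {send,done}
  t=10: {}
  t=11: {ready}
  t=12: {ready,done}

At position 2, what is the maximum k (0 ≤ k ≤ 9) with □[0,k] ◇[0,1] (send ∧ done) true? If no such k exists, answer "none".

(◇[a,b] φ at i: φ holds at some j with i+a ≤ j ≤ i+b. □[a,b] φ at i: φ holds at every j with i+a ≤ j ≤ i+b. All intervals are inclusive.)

◇[0,1] (send ∧ done) must hold from j=2 onward; find where it first fails.
  j=2: holds
  j=3: holds
  j=4: holds
  j=5: holds
  j=6: fails
Holds on [2,5], so largest k = 3.

3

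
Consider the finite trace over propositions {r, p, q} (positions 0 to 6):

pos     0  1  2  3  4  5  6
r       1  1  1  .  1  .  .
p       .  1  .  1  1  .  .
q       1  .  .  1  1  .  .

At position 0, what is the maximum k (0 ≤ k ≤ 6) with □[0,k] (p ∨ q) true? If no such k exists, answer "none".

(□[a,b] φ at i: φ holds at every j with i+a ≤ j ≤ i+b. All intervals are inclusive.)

1

(p ∨ q) must hold from j=0 onward; find where it first fails.
  j=0: holds
  j=1: holds
  j=2: fails
Holds on [0,1], so largest k = 1.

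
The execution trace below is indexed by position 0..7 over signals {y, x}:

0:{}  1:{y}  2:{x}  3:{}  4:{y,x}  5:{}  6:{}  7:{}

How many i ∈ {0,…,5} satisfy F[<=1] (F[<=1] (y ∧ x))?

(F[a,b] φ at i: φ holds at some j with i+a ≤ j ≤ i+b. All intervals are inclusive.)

Evaluate at each i in [0,5]:
  i=0: ✗ (none in [0,1])
  i=1: ✗ (none in [1,2])
  i=2: ✓ (witness j=3)
  i=3: ✓ (witness j=3)
  i=4: ✓ (witness j=4)
  i=5: ✗ (none in [5,6])
Positions where it holds: {2, 3, 4} → 3.

3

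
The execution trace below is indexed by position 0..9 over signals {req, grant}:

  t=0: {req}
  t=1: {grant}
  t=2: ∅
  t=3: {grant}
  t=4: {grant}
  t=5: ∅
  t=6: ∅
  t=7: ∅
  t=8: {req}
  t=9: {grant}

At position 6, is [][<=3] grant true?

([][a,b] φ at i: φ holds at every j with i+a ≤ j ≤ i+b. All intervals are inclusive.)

Does not hold

Check grant at every j in [6,9]:
  j=6: false
  j=7: false
  j=8: false
  j=9: true
Fails at j=6 → formula fails.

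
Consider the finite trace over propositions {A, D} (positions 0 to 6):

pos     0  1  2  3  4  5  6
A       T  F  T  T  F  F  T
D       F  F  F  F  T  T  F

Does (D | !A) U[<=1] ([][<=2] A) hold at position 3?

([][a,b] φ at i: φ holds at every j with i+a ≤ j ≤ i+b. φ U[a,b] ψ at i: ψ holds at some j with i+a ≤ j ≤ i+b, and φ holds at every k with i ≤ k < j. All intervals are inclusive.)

Need some j in [3,4] with [][<=2] A, and (D | !A) at every k in [3,j-1].
  j=3: [][<=2] A — fails at 4.
  j=4: [][<=2] A — fails at 4.
No j in the window works → until fails.

No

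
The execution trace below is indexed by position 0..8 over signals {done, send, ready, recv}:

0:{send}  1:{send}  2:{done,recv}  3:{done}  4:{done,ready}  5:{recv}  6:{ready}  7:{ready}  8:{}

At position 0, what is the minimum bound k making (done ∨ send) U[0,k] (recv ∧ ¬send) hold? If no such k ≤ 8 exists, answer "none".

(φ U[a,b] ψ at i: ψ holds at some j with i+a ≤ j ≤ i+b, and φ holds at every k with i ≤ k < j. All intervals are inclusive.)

Need earliest j ≥ 0 with (recv ∧ ¬send), and (done ∨ send) at every k in [0,j-1].
  j=0: rhs fails.
  j=1: rhs fails.
  j=2: rhs holds; lhs holds on [0,1]. k = 2.

2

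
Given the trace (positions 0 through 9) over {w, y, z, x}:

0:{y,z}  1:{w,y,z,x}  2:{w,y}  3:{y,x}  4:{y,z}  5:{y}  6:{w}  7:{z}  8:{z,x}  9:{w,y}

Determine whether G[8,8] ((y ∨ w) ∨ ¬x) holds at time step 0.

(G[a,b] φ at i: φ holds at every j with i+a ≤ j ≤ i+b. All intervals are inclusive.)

Does not hold

Check ((y ∨ w) ∨ ¬x) at every j in [8,8]:
  j=8: false
Fails at j=8 → formula fails.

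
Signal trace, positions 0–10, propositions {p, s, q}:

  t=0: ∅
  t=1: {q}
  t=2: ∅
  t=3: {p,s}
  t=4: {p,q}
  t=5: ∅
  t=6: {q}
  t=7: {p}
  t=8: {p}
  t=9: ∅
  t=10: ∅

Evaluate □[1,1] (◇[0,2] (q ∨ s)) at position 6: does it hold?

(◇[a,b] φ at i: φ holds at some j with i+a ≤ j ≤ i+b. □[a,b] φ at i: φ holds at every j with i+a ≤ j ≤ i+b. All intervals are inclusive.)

False

Check ◇[0,2] (q ∨ s) at every j in [7,7]:
  j=7: fails (none in [7,9])
Fails at j=7 → formula fails.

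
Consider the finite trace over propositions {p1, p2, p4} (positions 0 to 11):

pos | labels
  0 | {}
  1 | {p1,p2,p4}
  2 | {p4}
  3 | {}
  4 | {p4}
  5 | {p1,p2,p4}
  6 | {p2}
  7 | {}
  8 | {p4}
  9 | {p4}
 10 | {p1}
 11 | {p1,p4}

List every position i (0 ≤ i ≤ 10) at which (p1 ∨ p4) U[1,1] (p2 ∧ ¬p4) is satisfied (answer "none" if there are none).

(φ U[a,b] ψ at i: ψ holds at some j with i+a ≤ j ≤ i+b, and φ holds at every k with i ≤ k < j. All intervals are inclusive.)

Evaluate at each i in [0,10]:
  i=0: ✗ (no rhs in [1,1])
  i=1: ✗ (no rhs in [2,2])
  i=2: ✗ (no rhs in [3,3])
  i=3: ✗ (no rhs in [4,4])
  i=4: ✗ (no rhs in [5,5])
  i=5: ✓ (rhs at j=6; lhs holds on [5,5])
  i=6: ✗ (no rhs in [7,7])
  i=7: ✗ (no rhs in [8,8])
  i=8: ✗ (no rhs in [9,9])
  i=9: ✗ (no rhs in [10,10])
  i=10: ✗ (no rhs in [11,11])

5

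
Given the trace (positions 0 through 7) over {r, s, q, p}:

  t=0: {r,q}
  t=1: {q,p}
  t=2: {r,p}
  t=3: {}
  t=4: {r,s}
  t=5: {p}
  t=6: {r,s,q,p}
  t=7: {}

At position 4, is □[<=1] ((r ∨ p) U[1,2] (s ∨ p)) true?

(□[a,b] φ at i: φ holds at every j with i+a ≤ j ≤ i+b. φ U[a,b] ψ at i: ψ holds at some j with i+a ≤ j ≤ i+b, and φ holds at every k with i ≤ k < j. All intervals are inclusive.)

Check ((r ∨ p) U[1,2] (s ∨ p)) at every j in [4,5]:
  j=4: holds
  j=5: holds
All positions satisfy it → formula holds.

Yes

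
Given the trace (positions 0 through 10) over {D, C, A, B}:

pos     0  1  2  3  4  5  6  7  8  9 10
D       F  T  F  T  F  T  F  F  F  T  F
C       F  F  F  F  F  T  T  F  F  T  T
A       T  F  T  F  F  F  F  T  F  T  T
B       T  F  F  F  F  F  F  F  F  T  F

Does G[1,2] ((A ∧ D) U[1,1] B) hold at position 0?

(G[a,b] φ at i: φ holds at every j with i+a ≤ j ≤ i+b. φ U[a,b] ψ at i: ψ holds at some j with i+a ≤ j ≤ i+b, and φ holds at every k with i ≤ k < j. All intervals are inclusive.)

Does not hold

Check ((A ∧ D) U[1,1] B) at every j in [1,2]:
  j=1: fails
  j=2: fails
Fails at j=1 → formula fails.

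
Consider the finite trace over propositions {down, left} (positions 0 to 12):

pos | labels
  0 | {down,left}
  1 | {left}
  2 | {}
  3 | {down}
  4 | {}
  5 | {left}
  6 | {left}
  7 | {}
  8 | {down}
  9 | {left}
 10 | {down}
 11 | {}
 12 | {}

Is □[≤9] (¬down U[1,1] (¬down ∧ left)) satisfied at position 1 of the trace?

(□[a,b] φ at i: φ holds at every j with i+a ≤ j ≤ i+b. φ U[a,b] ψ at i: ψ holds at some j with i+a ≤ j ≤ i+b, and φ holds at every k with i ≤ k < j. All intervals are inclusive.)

Check (¬down U[1,1] (¬down ∧ left)) at every j in [1,10]:
  j=1: fails
  j=2: fails
  j=3: fails
  j=4: holds
  j=5: holds
  j=6: fails
  j=7: fails
  j=8: fails
  j=9: fails
  j=10: fails
Fails at j=1 → formula fails.

No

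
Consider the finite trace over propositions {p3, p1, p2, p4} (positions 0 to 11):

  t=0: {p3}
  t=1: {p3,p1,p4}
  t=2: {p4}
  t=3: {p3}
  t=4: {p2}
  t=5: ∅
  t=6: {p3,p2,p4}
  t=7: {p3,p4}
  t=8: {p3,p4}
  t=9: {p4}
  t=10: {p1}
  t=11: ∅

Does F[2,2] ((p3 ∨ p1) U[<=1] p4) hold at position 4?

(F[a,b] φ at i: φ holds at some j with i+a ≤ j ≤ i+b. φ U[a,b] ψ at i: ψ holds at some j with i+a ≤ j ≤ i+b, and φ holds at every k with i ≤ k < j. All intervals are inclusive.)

Check ((p3 ∨ p1) U[<=1] p4) at each j in [6,6]:
  j=6: holds
Found at j=6 → formula holds.

Yes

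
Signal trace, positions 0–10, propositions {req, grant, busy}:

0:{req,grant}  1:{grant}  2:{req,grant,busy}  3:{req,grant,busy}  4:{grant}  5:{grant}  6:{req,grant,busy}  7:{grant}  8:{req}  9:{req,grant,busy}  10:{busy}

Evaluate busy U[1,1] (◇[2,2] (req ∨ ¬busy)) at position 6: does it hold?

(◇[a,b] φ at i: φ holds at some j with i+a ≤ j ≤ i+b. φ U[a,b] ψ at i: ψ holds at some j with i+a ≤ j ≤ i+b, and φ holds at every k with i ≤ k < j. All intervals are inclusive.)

Need some j in [7,7] with ◇[2,2] (req ∨ ¬busy), and busy at every k in [6,j-1].
  j=7: ◇[2,2] (req ∨ ¬busy) holds; busy holds at every k in [6,6] → satisfied.

Holds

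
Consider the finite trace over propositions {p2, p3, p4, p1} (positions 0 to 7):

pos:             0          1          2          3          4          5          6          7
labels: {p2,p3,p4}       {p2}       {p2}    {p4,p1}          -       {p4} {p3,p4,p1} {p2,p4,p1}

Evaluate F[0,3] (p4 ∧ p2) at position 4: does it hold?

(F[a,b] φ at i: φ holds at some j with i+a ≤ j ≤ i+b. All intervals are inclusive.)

Check (p4 ∧ p2) at each j in [4,7]:
  j=4: false
  j=5: false
  j=6: false
  j=7: true
Found at j=7 → formula holds.

True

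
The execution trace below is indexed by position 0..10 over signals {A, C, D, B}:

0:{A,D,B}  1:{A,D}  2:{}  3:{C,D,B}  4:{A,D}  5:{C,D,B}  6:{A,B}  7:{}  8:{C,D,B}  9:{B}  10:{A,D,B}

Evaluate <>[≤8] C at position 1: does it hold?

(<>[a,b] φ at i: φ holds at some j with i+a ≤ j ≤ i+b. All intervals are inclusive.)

Check C at each j in [1,9]:
  j=1: false
  j=2: false
  j=3: true
  j=4: false
  j=5: true
  j=6: false
  j=7: false
  j=8: true
  j=9: false
Found at j=3 → formula holds.

Holds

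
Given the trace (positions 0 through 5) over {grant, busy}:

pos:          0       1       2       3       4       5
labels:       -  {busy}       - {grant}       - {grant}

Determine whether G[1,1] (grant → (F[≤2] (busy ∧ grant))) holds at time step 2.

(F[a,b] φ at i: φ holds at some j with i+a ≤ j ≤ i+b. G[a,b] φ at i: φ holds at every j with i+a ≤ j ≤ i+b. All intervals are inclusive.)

Check (grant → (F[≤2] (busy ∧ grant))) at every j in [3,3]:
  j=3: antecedent true; consequent fails (none in [3,5]) → ✗
Fails at j=3 → formula fails.

No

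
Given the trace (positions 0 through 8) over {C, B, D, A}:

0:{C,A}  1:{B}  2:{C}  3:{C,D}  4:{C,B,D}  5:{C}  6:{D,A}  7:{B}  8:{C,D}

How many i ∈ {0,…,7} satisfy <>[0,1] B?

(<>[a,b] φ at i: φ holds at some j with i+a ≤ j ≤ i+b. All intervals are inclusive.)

Evaluate at each i in [0,7]:
  i=0: ✓ (witness j=1)
  i=1: ✓ (witness j=1)
  i=2: ✗ (none in [2,3])
  i=3: ✓ (witness j=4)
  i=4: ✓ (witness j=4)
  i=5: ✗ (none in [5,6])
  i=6: ✓ (witness j=7)
  i=7: ✓ (witness j=7)
Positions where it holds: {0, 1, 3, 4, 6, 7} → 6.

6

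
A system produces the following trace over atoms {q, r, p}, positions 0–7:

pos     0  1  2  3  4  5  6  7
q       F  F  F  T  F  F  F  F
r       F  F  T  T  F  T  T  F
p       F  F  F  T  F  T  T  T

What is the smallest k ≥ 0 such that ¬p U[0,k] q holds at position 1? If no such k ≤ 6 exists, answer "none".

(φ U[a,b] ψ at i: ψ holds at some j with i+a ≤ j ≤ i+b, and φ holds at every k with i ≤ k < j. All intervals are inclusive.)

Need earliest j ≥ 1 with q, and ¬p at every k in [1,j-1].
  j=1: rhs fails.
  j=2: rhs fails.
  j=3: rhs holds; lhs holds on [1,2]. k = 2.

2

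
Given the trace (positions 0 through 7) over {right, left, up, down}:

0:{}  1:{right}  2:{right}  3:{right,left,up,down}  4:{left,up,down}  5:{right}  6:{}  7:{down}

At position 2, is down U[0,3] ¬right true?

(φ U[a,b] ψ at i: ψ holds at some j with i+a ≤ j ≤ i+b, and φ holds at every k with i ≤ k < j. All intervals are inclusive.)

Need some j in [2,5] with ¬right, and down at every k in [2,j-1].
  j=2: ¬right false.
  j=3: ¬right false.
  j=4: ¬right holds, but down fails at k=2 → not this j.
  j=5: ¬right false.
No j in the window works → until fails.

False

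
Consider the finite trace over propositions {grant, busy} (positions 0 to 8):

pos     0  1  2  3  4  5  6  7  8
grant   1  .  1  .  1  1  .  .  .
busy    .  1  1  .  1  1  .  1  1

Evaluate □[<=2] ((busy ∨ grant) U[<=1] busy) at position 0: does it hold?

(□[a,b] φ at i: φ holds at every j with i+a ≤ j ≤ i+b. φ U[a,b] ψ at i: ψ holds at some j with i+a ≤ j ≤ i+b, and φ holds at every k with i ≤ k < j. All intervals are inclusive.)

Check ((busy ∨ grant) U[<=1] busy) at every j in [0,2]:
  j=0: holds
  j=1: holds
  j=2: holds
All positions satisfy it → formula holds.

Holds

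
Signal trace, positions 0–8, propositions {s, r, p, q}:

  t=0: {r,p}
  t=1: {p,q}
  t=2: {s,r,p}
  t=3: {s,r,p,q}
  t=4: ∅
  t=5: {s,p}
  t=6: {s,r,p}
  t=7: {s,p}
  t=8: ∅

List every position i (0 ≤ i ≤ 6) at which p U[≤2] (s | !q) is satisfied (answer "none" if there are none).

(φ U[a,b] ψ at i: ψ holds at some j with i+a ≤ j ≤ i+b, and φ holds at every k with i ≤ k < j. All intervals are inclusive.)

0, 1, 2, 3, 4, 5, 6

Evaluate at each i in [0,6]:
  i=0: ✓ (rhs at j=0)
  i=1: ✓ (rhs at j=2; lhs holds on [1,1])
  i=2: ✓ (rhs at j=2)
  i=3: ✓ (rhs at j=3)
  i=4: ✓ (rhs at j=4)
  i=5: ✓ (rhs at j=5)
  i=6: ✓ (rhs at j=6)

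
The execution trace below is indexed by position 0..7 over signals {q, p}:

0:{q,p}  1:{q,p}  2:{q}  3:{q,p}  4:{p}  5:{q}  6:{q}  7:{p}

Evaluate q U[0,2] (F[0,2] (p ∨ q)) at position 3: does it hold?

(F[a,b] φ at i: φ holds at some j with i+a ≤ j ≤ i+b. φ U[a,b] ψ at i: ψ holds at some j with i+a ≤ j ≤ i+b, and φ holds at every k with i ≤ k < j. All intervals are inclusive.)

Need some j in [3,5] with F[0,2] (p ∨ q), and q at every k in [3,j-1].
  j=3: F[0,2] (p ∨ q) holds; no prefix to check → satisfied.

Yes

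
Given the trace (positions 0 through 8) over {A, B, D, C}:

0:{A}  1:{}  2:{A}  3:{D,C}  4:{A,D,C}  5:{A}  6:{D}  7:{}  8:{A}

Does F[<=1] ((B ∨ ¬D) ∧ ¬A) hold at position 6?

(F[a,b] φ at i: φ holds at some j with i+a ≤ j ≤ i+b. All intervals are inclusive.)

Check ((B ∨ ¬D) ∧ ¬A) at each j in [6,7]:
  j=6: false
  j=7: true
Found at j=7 → formula holds.

True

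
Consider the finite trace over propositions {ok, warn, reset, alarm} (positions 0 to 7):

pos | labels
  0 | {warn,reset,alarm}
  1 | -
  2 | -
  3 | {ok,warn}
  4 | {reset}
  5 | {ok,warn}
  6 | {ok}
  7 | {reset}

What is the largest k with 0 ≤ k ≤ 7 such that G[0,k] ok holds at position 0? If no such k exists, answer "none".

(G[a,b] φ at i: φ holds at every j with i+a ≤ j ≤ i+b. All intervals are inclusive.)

ok must hold from j=0 onward; find where it first fails.
  j=0: fails → no k works.

none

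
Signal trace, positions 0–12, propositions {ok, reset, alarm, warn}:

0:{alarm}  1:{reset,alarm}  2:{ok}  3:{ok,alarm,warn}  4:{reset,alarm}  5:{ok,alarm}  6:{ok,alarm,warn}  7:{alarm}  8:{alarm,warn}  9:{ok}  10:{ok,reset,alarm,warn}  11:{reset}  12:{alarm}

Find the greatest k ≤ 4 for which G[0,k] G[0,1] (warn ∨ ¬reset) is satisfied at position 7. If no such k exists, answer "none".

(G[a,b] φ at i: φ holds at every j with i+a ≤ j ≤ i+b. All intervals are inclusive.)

G[0,1] (warn ∨ ¬reset) must hold from j=7 onward; find where it first fails.
  j=7: holds
  j=8: holds
  j=9: holds
  j=10: fails
Holds on [7,9], so largest k = 2.

2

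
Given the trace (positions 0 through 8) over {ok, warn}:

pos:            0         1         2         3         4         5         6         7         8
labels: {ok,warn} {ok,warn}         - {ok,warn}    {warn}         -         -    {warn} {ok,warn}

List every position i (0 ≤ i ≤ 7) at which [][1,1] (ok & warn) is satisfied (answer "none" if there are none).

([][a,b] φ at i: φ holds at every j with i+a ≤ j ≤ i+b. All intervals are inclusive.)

Evaluate at each i in [0,7]:
  i=0: ✓ (all of [1,1])
  i=1: ✗ (fails at j=2)
  i=2: ✓ (all of [3,3])
  i=3: ✗ (fails at j=4)
  i=4: ✗ (fails at j=5)
  i=5: ✗ (fails at j=6)
  i=6: ✗ (fails at j=7)
  i=7: ✓ (all of [8,8])

0, 2, 7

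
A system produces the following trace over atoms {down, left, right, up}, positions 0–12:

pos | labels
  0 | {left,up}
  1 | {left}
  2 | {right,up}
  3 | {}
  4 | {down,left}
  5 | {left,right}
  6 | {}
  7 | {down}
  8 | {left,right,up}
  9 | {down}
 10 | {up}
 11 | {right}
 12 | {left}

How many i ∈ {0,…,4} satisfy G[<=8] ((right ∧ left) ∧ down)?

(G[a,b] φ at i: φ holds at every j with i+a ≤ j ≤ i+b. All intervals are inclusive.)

0

Evaluate at each i in [0,4]:
  i=0: ✗ (fails at j=0)
  i=1: ✗ (fails at j=1)
  i=2: ✗ (fails at j=2)
  i=3: ✗ (fails at j=3)
  i=4: ✗ (fails at j=4)
Positions where it holds: {} → 0.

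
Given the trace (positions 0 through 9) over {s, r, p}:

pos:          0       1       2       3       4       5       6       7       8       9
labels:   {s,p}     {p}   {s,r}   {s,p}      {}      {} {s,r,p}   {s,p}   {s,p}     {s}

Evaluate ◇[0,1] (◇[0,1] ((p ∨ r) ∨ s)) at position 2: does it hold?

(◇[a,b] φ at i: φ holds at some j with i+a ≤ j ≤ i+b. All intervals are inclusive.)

Holds

Check ◇[0,1] ((p ∨ r) ∨ s) at each j in [2,3]:
  j=2: holds (witness at 2)
  j=3: holds (witness at 3)
Found at j=2 → formula holds.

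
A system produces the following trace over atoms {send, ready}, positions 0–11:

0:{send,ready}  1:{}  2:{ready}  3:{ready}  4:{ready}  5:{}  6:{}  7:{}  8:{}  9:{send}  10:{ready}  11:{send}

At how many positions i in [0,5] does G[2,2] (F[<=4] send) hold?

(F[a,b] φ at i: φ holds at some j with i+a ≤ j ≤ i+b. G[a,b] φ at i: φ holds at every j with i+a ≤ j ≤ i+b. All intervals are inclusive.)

Evaluate at each i in [0,5]:
  i=0: ✗ (fails at j=2)
  i=1: ✗ (fails at j=3)
  i=2: ✗ (fails at j=4)
  i=3: ✓ (all of [5,5])
  i=4: ✓ (all of [6,6])
  i=5: ✓ (all of [7,7])
Positions where it holds: {3, 4, 5} → 3.

3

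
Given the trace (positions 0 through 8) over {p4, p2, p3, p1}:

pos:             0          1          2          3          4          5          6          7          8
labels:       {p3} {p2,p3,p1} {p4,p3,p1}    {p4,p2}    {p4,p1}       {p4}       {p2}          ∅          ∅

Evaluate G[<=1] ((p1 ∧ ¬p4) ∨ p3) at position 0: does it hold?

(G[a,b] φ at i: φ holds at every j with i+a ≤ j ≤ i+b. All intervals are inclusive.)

Yes

Check ((p1 ∧ ¬p4) ∨ p3) at every j in [0,1]:
  j=0: true
  j=1: true
All positions satisfy it → formula holds.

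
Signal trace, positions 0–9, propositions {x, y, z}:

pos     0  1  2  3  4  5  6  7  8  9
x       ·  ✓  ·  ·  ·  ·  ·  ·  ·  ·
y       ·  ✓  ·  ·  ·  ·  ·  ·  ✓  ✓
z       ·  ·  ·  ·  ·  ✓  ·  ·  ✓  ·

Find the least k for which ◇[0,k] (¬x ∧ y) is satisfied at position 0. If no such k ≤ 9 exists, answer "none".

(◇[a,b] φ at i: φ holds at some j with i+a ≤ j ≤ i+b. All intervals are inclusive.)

8

Scan j = 0,1,… for (¬x ∧ y):
  j=0: fails
  j=1: fails
  j=2: fails
  j=3: fails
  j=4: fails
  j=5: fails
  j=6: fails
  j=7: fails
  j=8: holds
First hit at j=8, so smallest k = 8-0 = 8.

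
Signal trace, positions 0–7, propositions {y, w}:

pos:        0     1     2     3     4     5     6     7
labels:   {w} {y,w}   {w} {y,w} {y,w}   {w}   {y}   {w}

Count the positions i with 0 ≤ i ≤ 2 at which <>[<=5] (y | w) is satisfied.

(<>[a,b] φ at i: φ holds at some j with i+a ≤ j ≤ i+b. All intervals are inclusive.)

Evaluate at each i in [0,2]:
  i=0: ✓ (witness j=0)
  i=1: ✓ (witness j=1)
  i=2: ✓ (witness j=2)
Positions where it holds: {0, 1, 2} → 3.

3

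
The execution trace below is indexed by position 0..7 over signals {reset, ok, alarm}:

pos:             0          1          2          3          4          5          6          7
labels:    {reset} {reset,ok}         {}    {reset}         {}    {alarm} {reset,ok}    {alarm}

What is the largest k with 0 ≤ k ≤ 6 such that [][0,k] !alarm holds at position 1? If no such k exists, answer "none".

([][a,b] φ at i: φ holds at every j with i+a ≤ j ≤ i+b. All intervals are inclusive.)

!alarm must hold from j=1 onward; find where it first fails.
  j=1: holds
  j=2: holds
  j=3: holds
  j=4: holds
  j=5: fails
Holds on [1,4], so largest k = 3.

3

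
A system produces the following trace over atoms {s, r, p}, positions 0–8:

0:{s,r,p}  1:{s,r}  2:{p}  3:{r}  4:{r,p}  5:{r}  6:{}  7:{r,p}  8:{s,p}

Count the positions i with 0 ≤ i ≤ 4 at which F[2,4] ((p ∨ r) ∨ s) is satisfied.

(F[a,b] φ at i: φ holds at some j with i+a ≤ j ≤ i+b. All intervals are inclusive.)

5

Evaluate at each i in [0,4]:
  i=0: ✓ (witness j=2)
  i=1: ✓ (witness j=3)
  i=2: ✓ (witness j=4)
  i=3: ✓ (witness j=5)
  i=4: ✓ (witness j=7)
Positions where it holds: {0, 1, 2, 3, 4} → 5.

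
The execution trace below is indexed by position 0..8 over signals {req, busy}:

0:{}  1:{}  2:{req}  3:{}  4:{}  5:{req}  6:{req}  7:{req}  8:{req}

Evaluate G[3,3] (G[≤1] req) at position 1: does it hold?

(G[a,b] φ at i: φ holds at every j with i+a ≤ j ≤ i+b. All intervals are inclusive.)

Check G[≤1] req at every j in [4,4]:
  j=4: fails at 4
Fails at j=4 → formula fails.

False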